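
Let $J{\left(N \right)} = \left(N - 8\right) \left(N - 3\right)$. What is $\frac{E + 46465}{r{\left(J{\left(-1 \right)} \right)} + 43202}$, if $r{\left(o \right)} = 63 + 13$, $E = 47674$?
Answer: $\frac{94139}{43278} \approx 2.1752$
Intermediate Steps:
$J{\left(N \right)} = \left(-8 + N\right) \left(-3 + N\right)$
$r{\left(o \right)} = 76$
$\frac{E + 46465}{r{\left(J{\left(-1 \right)} \right)} + 43202} = \frac{47674 + 46465}{76 + 43202} = \frac{94139}{43278}$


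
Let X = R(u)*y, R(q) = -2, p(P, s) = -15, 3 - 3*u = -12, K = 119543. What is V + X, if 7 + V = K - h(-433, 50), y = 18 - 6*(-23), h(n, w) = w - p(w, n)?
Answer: 119159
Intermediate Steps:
u = 5 (u = 1 - ⅓*(-12) = 1 + 4 = 5)
h(n, w) = 15 + w (h(n, w) = w - 1*(-15) = w + 15 = 15 + w)
y = 156 (y = 18 + 138 = 156)
X = -312 (X = -2*156 = -312)
V = 119471 (V = -7 + (119543 - (15 + 50)) = -7 + (119543 - 1*65) = -7 + (119543 - 65) = -7 + 119478 = 119471)
V + X = 119471 - 312 = 119159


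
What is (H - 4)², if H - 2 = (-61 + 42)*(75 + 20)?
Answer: 3265249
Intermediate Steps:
H = -1803 (H = 2 + (-61 + 42)*(75 + 20) = 2 - 19*95 = 2 - 1805 = -1803)
(H - 4)² = (-1803 - 4)² = (-1807)² = 3265249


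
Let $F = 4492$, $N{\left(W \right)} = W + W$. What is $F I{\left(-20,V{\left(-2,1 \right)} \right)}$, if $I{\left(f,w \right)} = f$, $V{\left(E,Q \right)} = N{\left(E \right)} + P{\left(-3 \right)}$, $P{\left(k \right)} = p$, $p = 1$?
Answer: $-89840$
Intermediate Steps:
$N{\left(W \right)} = 2 W$
$P{\left(k \right)} = 1$
$V{\left(E,Q \right)} = 1 + 2 E$ ($V{\left(E,Q \right)} = 2 E + 1 = 1 + 2 E$)
$F I{\left(-20,V{\left(-2,1 \right)} \right)} = 4492 \left(-20\right) = -89840$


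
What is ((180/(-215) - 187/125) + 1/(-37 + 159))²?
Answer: 2324487489129/430008062500 ≈ 5.4057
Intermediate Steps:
((180/(-215) - 187/125) + 1/(-37 + 159))² = ((180*(-1/215) - 187*1/125) + 1/122)² = ((-36/43 - 187/125) + 1/122)² = (-12541/5375 + 1/122)² = (-1524627/655750)² = 2324487489129/430008062500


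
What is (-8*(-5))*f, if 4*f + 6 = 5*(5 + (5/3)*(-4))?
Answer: -430/3 ≈ -143.33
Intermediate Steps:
f = -43/12 (f = -3/2 + (5*(5 + (5/3)*(-4)))/4 = -3/2 + (5*(5 - 20/3))/4 = -3/2 + (5*(-5/3))/4 = -3/2 + (¼)*(-25/3) = -3/2 - 25/12 = -43/12 ≈ -3.5833)
(-8*(-5))*f = -8*(-5)*(-43/12) = 40*(-43/12) = -430/3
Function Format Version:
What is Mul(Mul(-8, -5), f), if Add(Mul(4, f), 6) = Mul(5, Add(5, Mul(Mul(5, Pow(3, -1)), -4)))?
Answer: Rational(-430, 3) ≈ -143.33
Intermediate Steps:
f = Rational(-43, 12) (f = Add(Rational(-3, 2), Mul(Rational(1, 4), Mul(5, Add(5, Mul(Mul(5, Pow(3, -1)), -4))))) = Add(Rational(-3, 2), Mul(Rational(1, 4), Mul(5, Add(5, Mul(Mul(5, Rational(1, 3)), -4))))) = Add(Rational(-3, 2), Mul(Rational(1, 4), Mul(5, Add(5, Mul(Rational(5, 3), -4))))) = Add(Rational(-3, 2), Mul(Rational(1, 4), Mul(5, Add(5, Rational(-20, 3))))) = Add(Rational(-3, 2), Mul(Rational(1, 4), Mul(5, Rational(-5, 3)))) = Add(Rational(-3, 2), Mul(Rational(1, 4), Rational(-25, 3))) = Add(Rational(-3, 2), Rational(-25, 12)) = Rational(-43, 12) ≈ -3.5833)
Mul(Mul(-8, -5), f) = Mul(Mul(-8, -5), Rational(-43, 12)) = Mul(40, Rational(-43, 12)) = Rational(-430, 3)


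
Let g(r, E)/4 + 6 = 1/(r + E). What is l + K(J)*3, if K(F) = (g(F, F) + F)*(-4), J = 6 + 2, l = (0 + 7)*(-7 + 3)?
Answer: 161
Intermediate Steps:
l = -28 (l = 7*(-4) = -28)
g(r, E) = -24 + 4/(E + r) (g(r, E) = -24 + 4/(r + E) = -24 + 4/(E + r))
J = 8
K(F) = -4*F - 8*(1 - 12*F)/F (K(F) = (4*(1 - 6*F - 6*F)/(F + F) + F)*(-4) = (4*(1 - 12*F)/((2*F)) + F)*(-4) = (4*(1/(2*F))*(1 - 12*F) + F)*(-4) = (2*(1 - 12*F)/F + F)*(-4) = (F + 2*(1 - 12*F)/F)*(-4) = -4*F - 8*(1 - 12*F)/F)
l + K(J)*3 = -28 + (96 - 8/8 - 4*8)*3 = -28 + (96 - 8*⅛ - 32)*3 = -28 + (96 - 1 - 32)*3 = -28 + 63*3 = -28 + 189 = 161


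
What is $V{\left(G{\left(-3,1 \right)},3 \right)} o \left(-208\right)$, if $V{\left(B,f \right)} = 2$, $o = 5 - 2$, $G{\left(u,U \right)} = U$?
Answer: $-1248$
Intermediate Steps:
$o = 3$ ($o = 5 - 2 = 3$)
$V{\left(G{\left(-3,1 \right)},3 \right)} o \left(-208\right) = 2 \cdot 3 \left(-208\right) = 6 \left(-208\right) = -1248$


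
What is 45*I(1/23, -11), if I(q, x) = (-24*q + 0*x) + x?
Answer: -12465/23 ≈ -541.96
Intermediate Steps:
I(q, x) = x - 24*q (I(q, x) = (-24*q + 0) + x = -24*q + x = x - 24*q)
45*I(1/23, -11) = 45*(-11 - 24/23) = 45*(-277/23) = -12465/23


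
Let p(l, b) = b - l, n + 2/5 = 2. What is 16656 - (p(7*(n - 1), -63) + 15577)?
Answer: 5731/5 ≈ 1146.2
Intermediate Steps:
n = 8/5 (n = -2/5 + 2 = 8/5 ≈ 1.6000)
16656 - (p(7*(n - 1), -63) + 15577) = 16656 - ((-63 - 7*(8/5 - 1)) + 15577) = 16656 - ((-63 - 7*3/5) + 15577) = 16656 - ((-63 - 1*21/5) + 15577) = 16656 - ((-63 - 21/5) + 15577) = 16656 - (-336/5 + 15577) = 16656 - 1*77549/5 = 16656 - 77549/5 = 5731/5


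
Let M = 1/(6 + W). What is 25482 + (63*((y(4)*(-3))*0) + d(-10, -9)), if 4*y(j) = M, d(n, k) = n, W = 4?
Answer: 25472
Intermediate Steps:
M = ⅒ (M = 1/(6 + 4) = 1/10 = ⅒ ≈ 0.10000)
y(j) = 1/40 (y(j) = (¼)*(⅒) = 1/40)
25482 + (63*((y(4)*(-3))*0) + d(-10, -9)) = 25482 + (63*(((1/40)*(-3))*0) - 10) = 25482 + (63*(-3/40*0) - 10) = 25482 + (63*0 - 10) = 25482 + (0 - 10) = 25482 - 10 = 25472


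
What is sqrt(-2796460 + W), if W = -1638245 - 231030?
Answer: 3*I*sqrt(518415) ≈ 2160.0*I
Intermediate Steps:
W = -1869275
sqrt(-2796460 + W) = sqrt(-2796460 - 1869275) = sqrt(-4665735) = 3*I*sqrt(518415)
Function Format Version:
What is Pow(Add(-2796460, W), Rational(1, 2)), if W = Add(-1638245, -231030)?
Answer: Mul(3, I, Pow(518415, Rational(1, 2))) ≈ Mul(2160.0, I)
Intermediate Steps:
W = -1869275
Pow(Add(-2796460, W), Rational(1, 2)) = Pow(Add(-2796460, -1869275), Rational(1, 2)) = Pow(-4665735, Rational(1, 2)) = Mul(3, I, Pow(518415, Rational(1, 2)))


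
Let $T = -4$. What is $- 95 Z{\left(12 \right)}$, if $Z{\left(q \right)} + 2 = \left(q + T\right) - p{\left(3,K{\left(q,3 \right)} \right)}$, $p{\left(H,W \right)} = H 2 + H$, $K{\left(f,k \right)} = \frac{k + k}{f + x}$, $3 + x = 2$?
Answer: $285$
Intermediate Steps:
$x = -1$ ($x = -3 + 2 = -1$)
$K{\left(f,k \right)} = \frac{2 k}{-1 + f}$ ($K{\left(f,k \right)} = \frac{k + k}{f - 1} = \frac{2 k}{-1 + f}$)
$p{\left(H,W \right)} = 3 H$ ($p{\left(H,W \right)} = 2 H + H = 3 H$)
$Z{\left(q \right)} = -15 + q$ ($Z{\left(q \right)} = -2 - \left(4 + 9 - q\right) = -2 + \left(\left(-4 + q\right) - 9\right) = -2 + \left(-13 + q\right) = -15 + q$)
$- 95 Z{\left(12 \right)} = - 95 \left(-15 + 12\right) = \left(-95\right) \left(-3\right) = 285$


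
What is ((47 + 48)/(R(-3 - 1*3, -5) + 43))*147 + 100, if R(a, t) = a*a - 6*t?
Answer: 24865/109 ≈ 228.12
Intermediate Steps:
R(a, t) = a² - 6*t
((47 + 48)/(R(-3 - 1*3, -5) + 43))*147 + 100 = ((47 + 48)/(((-3 - 1*3)² - 6*(-5)) + 43))*147 + 100 = (95/(((-3 - 3)² + 30) + 43))*147 + 100 = (95/(((-6)² + 30) + 43))*147 + 100 = (95/((36 + 30) + 43))*147 + 100 = (95/(66 + 43))*147 + 100 = (95/109)*147 + 100 = 13965/109 + 100 = 24865/109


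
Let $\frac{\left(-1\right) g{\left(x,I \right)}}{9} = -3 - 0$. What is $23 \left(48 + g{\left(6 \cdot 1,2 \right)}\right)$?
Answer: $1725$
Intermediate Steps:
$g{\left(x,I \right)} = 27$ ($g{\left(x,I \right)} = - 9 \left(-3 - 0\right) = - 9 \left(-3 + 0\right) = \left(-9\right) \left(-3\right) = 27$)
$23 \left(48 + g{\left(6 \cdot 1,2 \right)}\right) = 23 \left(48 + 27\right) = 23 \cdot 75 = 1725$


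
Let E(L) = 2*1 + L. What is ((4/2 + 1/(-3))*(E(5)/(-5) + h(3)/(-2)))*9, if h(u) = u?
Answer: -87/2 ≈ -43.500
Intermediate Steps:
E(L) = 2 + L
((4/2 + 1/(-3))*(E(5)/(-5) + h(3)/(-2)))*9 = ((4/2 + 1/(-3))*((2 + 5)/(-5) + 3/(-2)))*9 = ((4*(1/2) + 1*(-1/3))*(7*(-1/5) + 3*(-1/2)))*9 = ((2 - 1/3)*(-7/5 - 3/2))*9 = ((5/3)*(-29/10))*9 = -29/6*9 = -87/2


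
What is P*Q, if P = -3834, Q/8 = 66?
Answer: -2024352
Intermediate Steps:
Q = 528 (Q = 8*66 = 528)
P*Q = -3834*528 = -2024352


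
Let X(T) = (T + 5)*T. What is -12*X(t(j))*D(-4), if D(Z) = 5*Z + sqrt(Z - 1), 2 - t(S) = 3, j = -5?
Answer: -960 + 48*I*sqrt(5) ≈ -960.0 + 107.33*I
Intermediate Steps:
t(S) = -1 (t(S) = 2 - 1*3 = 2 - 3 = -1)
X(T) = T*(5 + T) (X(T) = (5 + T)*T = T*(5 + T))
D(Z) = sqrt(-1 + Z) + 5*Z (D(Z) = 5*Z + sqrt(-1 + Z) = sqrt(-1 + Z) + 5*Z)
-12*X(t(j))*D(-4) = -12*(-(5 - 1))*(sqrt(-1 - 4) + 5*(-4)) = -12*(-1*4)*(sqrt(-5) - 20) = -(-48)*(I*sqrt(5) - 20) = -(-48)*(-20 + I*sqrt(5)) = -12*(80 - 4*I*sqrt(5)) = -960 + 48*I*sqrt(5)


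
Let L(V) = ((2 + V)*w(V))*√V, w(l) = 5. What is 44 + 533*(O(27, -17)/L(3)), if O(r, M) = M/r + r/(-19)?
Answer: 44 - 560716*√3/38475 ≈ 18.758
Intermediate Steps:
O(r, M) = -r/19 + M/r (O(r, M) = M/r + r*(-1/19) = M/r - r/19 = -r/19 + M/r)
L(V) = √V*(10 + 5*V) (L(V) = ((2 + V)*5)*√V = (10 + 5*V)*√V = √V*(10 + 5*V))
44 + 533*(O(27, -17)/L(3)) = 44 + 533*((-1/19*27 - 17/27)/((5*√3*(2 + 3)))) = 44 + 533*((-27/19 - 17*1/27)/((5*√3*5))) = 44 + 533*((-27/19 - 17/27)/((25*√3))) = 44 + 533*(-1052*√3/38475) = 44 - 560716*√3/38475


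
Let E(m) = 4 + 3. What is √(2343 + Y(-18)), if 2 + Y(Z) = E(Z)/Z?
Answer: √84262/6 ≈ 48.380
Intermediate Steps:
E(m) = 7
Y(Z) = -2 + 7/Z
√(2343 + Y(-18)) = √(2343 + (-2 + 7/(-18))) = √(2343 + (-2 + 7*(-1/18))) = √(2343 + (-2 - 7/18)) = √(2343 - 43/18) = √(42131/18) = √84262/6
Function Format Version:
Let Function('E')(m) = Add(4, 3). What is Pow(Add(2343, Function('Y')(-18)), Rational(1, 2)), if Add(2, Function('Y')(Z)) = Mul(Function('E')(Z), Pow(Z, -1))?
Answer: Mul(Rational(1, 6), Pow(84262, Rational(1, 2))) ≈ 48.380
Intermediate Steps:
Function('E')(m) = 7
Function('Y')(Z) = Add(-2, Mul(7, Pow(Z, -1)))
Pow(Add(2343, Function('Y')(-18)), Rational(1, 2)) = Pow(Add(2343, Add(-2, Mul(7, Pow(-18, -1)))), Rational(1, 2)) = Pow(Add(2343, Add(-2, Mul(7, Rational(-1, 18)))), Rational(1, 2)) = Pow(Add(2343, Add(-2, Rational(-7, 18))), Rational(1, 2)) = Pow(Add(2343, Rational(-43, 18)), Rational(1, 2)) = Pow(Rational(42131, 18), Rational(1, 2)) = Mul(Rational(1, 6), Pow(84262, Rational(1, 2)))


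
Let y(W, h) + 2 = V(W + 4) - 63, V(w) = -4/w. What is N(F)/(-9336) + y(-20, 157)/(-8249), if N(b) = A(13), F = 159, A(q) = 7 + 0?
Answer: 546763/77012664 ≈ 0.0070997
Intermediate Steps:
A(q) = 7
y(W, h) = -65 - 4/(4 + W) (y(W, h) = -2 + (-4/(W + 4) - 63) = -2 + (-4/(4 + W) - 63) = -2 + (-63 - 4/(4 + W)) = -65 - 4/(4 + W))
N(b) = 7
N(F)/(-9336) + y(-20, 157)/(-8249) = 7/(-9336) + ((-264 - 65*(-20))/(4 - 20))/(-8249) = 7*(-1/9336) + ((-264 + 1300)/(-16))*(-1/8249) = -7/9336 - 1/16*1036*(-1/8249) = -7/9336 - 259/4*(-1/8249) = -7/9336 + 259/32996 = 546763/77012664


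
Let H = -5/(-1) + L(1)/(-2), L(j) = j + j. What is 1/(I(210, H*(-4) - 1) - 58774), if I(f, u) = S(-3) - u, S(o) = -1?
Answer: -1/58758 ≈ -1.7019e-5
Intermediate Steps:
L(j) = 2*j
H = 4 (H = -5/(-1) + (2*1)/(-2) = -5*(-1) + 2*(-1/2) = 5 - 1 = 4)
I(f, u) = -1 - u
1/(I(210, H*(-4) - 1) - 58774) = 1/((-1 - (4*(-4) - 1)) - 58774) = 1/((-1 - (-16 - 1)) - 58774) = 1/((-1 - 1*(-17)) - 58774) = 1/((-1 + 17) - 58774) = 1/(16 - 58774) = 1/(-58758) = -1/58758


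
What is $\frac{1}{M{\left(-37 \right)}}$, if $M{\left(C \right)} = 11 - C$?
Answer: $\frac{1}{48} \approx 0.020833$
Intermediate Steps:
$\frac{1}{M{\left(-37 \right)}} = \frac{1}{11 - -37} = \frac{1}{11 + 37} = \frac{1}{48}$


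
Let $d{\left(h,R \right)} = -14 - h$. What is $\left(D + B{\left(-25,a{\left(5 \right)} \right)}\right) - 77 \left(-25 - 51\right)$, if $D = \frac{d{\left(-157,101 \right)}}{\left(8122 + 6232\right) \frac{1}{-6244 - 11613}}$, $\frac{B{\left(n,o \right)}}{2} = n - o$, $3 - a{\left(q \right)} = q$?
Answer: $\frac{80785773}{14354} \approx 5628.1$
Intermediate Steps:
$a{\left(q \right)} = 3 - q$
$B{\left(n,o \right)} = - 2 o + 2 n$ ($B{\left(n,o \right)} = 2 \left(n - o\right) = - 2 o + 2 n$)
$D = - \frac{2553551}{14354}$ ($D = \frac{-14 - -157}{\left(8122 + 6232\right) \frac{1}{-6244 - 11613}} = \frac{-14 + 157}{14354 \frac{1}{-17857}} = \frac{143}{14354 \left(- \frac{1}{17857}\right)} = \frac{143}{- \frac{14354}{17857}} = 143 \left(- \frac{17857}{14354}\right) = - \frac{2553551}{14354} \approx -177.9$)
$\left(D + B{\left(-25,a{\left(5 \right)} \right)}\right) - 77 \left(-25 - 51\right) = \left(- \frac{2553551}{14354} - \left(50 + 2 \left(3 - 5\right)\right)\right) - 77 \left(-25 - 51\right) = \left(- \frac{2553551}{14354} - \left(50 + 2 \left(3 - 5\right)\right)\right) - -5852 = \left(- \frac{2553551}{14354} - 46\right) + 5852 = - \frac{3213835}{14354} + 5852 = \frac{80785773}{14354}$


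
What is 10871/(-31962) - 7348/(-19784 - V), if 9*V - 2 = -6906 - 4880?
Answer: 1822429/31633248 ≈ 0.057611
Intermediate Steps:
V = -3928/3 (V = 2/9 + (-6906 - 4880)/9 = 2/9 + (⅑)*(-11786) = 2/9 - 11786/9 = -3928/3 ≈ -1309.3)
10871/(-31962) - 7348/(-19784 - V) = 10871/(-31962) - 7348/(-19784 - 1*(-3928/3)) = 10871*(-1/31962) - 7348/(-19784 + 3928/3) = -1553/4566 - 7348/(-55424/3) = -1553/4566 - 7348*(-3/55424) = -1553/4566 + 5511/13856 = 1822429/31633248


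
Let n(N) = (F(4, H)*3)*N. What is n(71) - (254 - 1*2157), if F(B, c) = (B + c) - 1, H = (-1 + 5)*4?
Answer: 5950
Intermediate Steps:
H = 16 (H = 4*4 = 16)
F(B, c) = -1 + B + c
n(N) = 57*N (n(N) = ((-1 + 4 + 16)*3)*N = (19*3)*N = 57*N)
n(71) - (254 - 1*2157) = 57*71 - (254 - 1*2157) = 4047 - (254 - 2157) = 4047 - 1*(-1903) = 4047 + 1903 = 5950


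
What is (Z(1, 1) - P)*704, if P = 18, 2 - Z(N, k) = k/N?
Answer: -11968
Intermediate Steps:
Z(N, k) = 2 - k/N
(Z(1, 1) - P)*704 = ((2 - 1*1/1) - 1*18)*704 = ((2 - 1*1*1) - 18)*704 = ((2 - 1) - 18)*704 = (1 - 18)*704 = -17*704 = -11968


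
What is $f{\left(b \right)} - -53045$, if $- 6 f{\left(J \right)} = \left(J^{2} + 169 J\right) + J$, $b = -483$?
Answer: $\frac{55697}{2} \approx 27849.0$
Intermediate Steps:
$f{\left(J \right)} = - \frac{85 J}{3} - \frac{J^{2}}{6}$ ($f{\left(J \right)} = - \frac{\left(J^{2} + 169 J\right) + J}{6} = - \frac{J^{2} + 170 J}{6} = - \frac{85 J}{3} - \frac{J^{2}}{6}$)
$f{\left(b \right)} - -53045 = \left(- \frac{1}{6}\right) \left(-483\right) \left(170 - 483\right) - -53045 = \left(- \frac{1}{6}\right) \left(-483\right) \left(-313\right) + 53045 = - \frac{50393}{2} + 53045 = \frac{55697}{2}$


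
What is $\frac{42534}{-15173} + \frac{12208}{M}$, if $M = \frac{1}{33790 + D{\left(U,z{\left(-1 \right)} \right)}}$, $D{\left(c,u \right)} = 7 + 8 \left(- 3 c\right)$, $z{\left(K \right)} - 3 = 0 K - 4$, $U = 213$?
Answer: $\frac{5313379418506}{15173} \approx 3.5019 \cdot 10^{8}$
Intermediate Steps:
$z{\left(K \right)} = -1$ ($z{\left(K \right)} = 3 - \left(4 + 0 K\right) = 3 + \left(0 - 4\right) = 3 - 4 = -1$)
$D{\left(c,u \right)} = 7 - 24 c$
$M = \frac{1}{28685}$ ($M = \frac{1}{33790 + \left(7 - 5112\right)} = \frac{1}{33790 - 5105} = \frac{1}{28685} \approx 3.4861 \cdot 10^{-5}$)
$\frac{42534}{-15173} + \frac{12208}{M} = \frac{42534}{-15173} + 12208 \frac{1}{\frac{1}{28685}} = 42534 \left(- \frac{1}{15173}\right) + 12208 \cdot 28685 = - \frac{42534}{15173} + 350186480 = \frac{5313379418506}{15173}$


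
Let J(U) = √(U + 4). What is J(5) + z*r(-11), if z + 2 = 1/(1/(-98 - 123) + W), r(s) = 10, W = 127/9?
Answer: -228548/14029 ≈ -16.291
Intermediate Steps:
W = 127/9 (W = 127*(⅑) = 127/9 ≈ 14.111)
J(U) = √(4 + U)
z = -54127/28058 (z = -2 + 1/(1/(-98 - 123) + 127/9) = -2 + 1/(1/(-221) + 127/9) = -2 + 1/(-1/221 + 127/9) = -2 + 1/(28058/1989) = -2 + 1989/28058 = -54127/28058 ≈ -1.9291)
J(5) + z*r(-11) = √(4 + 5) - 54127/28058*10 = √9 - 270635/14029 = 3 - 270635/14029 = -228548/14029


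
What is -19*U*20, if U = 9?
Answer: -3420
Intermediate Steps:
-19*U*20 = -19*9*20 = -171*20 = -3420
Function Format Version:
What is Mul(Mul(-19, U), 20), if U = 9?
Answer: -3420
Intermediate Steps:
Mul(Mul(-19, U), 20) = Mul(Mul(-19, 9), 20) = Mul(-171, 20) = -3420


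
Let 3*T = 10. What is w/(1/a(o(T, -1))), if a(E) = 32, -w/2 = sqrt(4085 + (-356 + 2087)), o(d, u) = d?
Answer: -128*sqrt(1454) ≈ -4880.8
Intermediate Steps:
T = 10/3 (T = (1/3)*10 = 10/3 ≈ 3.3333)
w = -4*sqrt(1454) (w = -2*sqrt(4085 + (-356 + 2087)) = -2*sqrt(4085 + 1731) = -4*sqrt(1454) ≈ -152.53)
w/(1/a(o(T, -1))) = (-4*sqrt(1454))/(1/32) = -4*sqrt(1454)*32 = -128*sqrt(1454)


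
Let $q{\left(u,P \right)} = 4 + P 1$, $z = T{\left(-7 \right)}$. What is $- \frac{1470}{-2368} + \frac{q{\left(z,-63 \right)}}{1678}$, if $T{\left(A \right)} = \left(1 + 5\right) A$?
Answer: $\frac{581737}{993376} \approx 0.58562$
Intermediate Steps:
$T{\left(A \right)} = 6 A$
$z = -42$ ($z = 6 \left(-7\right) = -42$)
$q{\left(u,P \right)} = 4 + P$
$- \frac{1470}{-2368} + \frac{q{\left(z,-63 \right)}}{1678} = - \frac{1470}{-2368} + \frac{4 - 63}{1678} = \left(-1470\right) \left(- \frac{1}{2368}\right) - \frac{59}{1678} = \frac{735}{1184} - \frac{59}{1678} = \frac{581737}{993376}$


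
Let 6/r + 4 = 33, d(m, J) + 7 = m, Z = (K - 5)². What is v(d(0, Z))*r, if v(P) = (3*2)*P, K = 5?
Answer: -252/29 ≈ -8.6897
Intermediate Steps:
Z = 0 (Z = (5 - 5)² = 0² = 0)
d(m, J) = -7 + m
v(P) = 6*P
r = 6/29 (r = 6/(-4 + 33) = 6/29 ≈ 0.20690)
v(d(0, Z))*r = (6*(-7 + 0))*(6/29) = (6*(-7))*(6/29) = -42*6/29 = -252/29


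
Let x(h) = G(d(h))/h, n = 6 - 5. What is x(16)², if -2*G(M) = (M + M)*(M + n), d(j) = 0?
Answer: 0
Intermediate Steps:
n = 1
G(M) = -M*(1 + M) (G(M) = -(M + M)*(M + 1)/2 = -2*M*(1 + M)/2 = -M*(1 + M))
x(h) = 0 (x(h) = (-1*0*(1 + 0))/h = (-1*0*1)/h = 0/h = 0)
x(16)² = 0² = 0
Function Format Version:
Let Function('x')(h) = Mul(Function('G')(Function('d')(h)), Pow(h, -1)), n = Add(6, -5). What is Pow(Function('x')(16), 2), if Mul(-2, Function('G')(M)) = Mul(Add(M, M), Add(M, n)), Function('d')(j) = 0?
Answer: 0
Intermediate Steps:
n = 1
Function('G')(M) = Mul(-1, M, Add(1, M)) (Function('G')(M) = Mul(Rational(-1, 2), Mul(Add(M, M), Add(M, 1))) = Mul(Rational(-1, 2), Mul(Mul(2, M), Add(1, M))) = Mul(Rational(-1, 2), Mul(2, M, Add(1, M))) = Mul(-1, M, Add(1, M)))
Function('x')(h) = 0 (Function('x')(h) = Mul(Mul(-1, 0, Add(1, 0)), Pow(h, -1)) = Mul(Mul(-1, 0, 1), Pow(h, -1)) = Mul(0, Pow(h, -1)) = 0)
Pow(Function('x')(16), 2) = Pow(0, 2) = 0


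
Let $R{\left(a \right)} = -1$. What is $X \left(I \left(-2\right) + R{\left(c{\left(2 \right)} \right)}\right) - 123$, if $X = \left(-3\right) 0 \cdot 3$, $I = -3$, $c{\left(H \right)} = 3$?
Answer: $-123$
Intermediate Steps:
$X = 0$ ($X = 0 \cdot 3 = 0$)
$X \left(I \left(-2\right) + R{\left(c{\left(2 \right)} \right)}\right) - 123 = 0 \left(\left(-3\right) \left(-2\right) - 1\right) - 123 = 0 \left(6 - 1\right) - 123 = 0 \cdot 5 - 123 = 0 - 123 = -123$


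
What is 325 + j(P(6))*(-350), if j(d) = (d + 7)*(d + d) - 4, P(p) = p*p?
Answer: -1081875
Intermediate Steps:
P(p) = p²
j(d) = -4 + 2*d*(7 + d) (j(d) = (7 + d)*(2*d) - 4 = 2*d*(7 + d) - 4 = -4 + 2*d*(7 + d))
325 + j(P(6))*(-350) = 325 + (-4 + 2*(6²)² + 14*6²)*(-350) = 325 + (-4 + 2*36² + 14*36)*(-350) = 325 + (-4 + 2*1296 + 504)*(-350) = 325 + (-4 + 2592 + 504)*(-350) = 325 + 3092*(-350) = 325 - 1082200 = -1081875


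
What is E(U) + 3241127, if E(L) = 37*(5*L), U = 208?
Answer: 3279607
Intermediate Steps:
E(L) = 185*L
E(U) + 3241127 = 185*208 + 3241127 = 38480 + 3241127 = 3279607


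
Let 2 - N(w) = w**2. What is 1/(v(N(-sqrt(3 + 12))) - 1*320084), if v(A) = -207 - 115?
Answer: -1/320406 ≈ -3.1210e-6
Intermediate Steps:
N(w) = 2 - w**2
v(A) = -322
1/(v(N(-sqrt(3 + 12))) - 1*320084) = 1/(-322 - 1*320084) = 1/(-322 - 320084) = 1/(-320406) = -1/320406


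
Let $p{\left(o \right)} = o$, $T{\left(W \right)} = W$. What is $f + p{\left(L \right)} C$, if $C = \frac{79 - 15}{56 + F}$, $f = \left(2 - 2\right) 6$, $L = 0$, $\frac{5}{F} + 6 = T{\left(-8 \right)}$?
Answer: $0$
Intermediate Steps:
$F = - \frac{5}{14}$ ($F = \frac{5}{-6 - 8} = \frac{5}{-14} = 5 \left(- \frac{1}{14}\right) = - \frac{5}{14} \approx -0.35714$)
$f = 0$ ($f = 0 \cdot 6 = 0$)
$C = \frac{896}{779}$ ($C = \frac{79 - 15}{56 - \frac{5}{14}} = \frac{64}{\frac{779}{14}} = 64 \cdot \frac{14}{779} = \frac{896}{779} \approx 1.1502$)
$f + p{\left(L \right)} C = 0 + 0 \cdot \frac{896}{779} = 0 + 0 = 0$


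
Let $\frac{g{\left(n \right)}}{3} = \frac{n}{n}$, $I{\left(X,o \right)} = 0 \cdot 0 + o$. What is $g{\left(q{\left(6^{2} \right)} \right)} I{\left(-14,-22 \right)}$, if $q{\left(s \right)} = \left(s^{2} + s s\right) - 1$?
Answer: $-66$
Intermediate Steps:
$q{\left(s \right)} = -1 + 2 s^{2}$ ($q{\left(s \right)} = \left(s^{2} + s^{2}\right) - 1 = 2 s^{2} - 1 = -1 + 2 s^{2}$)
$I{\left(X,o \right)} = o$ ($I{\left(X,o \right)} = 0 + o = o$)
$g{\left(n \right)} = 3$ ($g{\left(n \right)} = 3 \frac{n}{n} = 3 \cdot 1 = 3$)
$g{\left(q{\left(6^{2} \right)} \right)} I{\left(-14,-22 \right)} = 3 \left(-22\right) = -66$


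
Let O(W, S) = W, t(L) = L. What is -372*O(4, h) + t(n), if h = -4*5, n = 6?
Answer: -1482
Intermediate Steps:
h = -20
-372*O(4, h) + t(n) = -372*4 + 6 = -124*12 + 6 = -1488 + 6 = -1482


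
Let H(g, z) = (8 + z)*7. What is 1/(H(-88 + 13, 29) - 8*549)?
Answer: -1/4133 ≈ -0.00024196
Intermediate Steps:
H(g, z) = 56 + 7*z
1/(H(-88 + 13, 29) - 8*549) = 1/((56 + 7*29) - 8*549) = 1/((56 + 203) - 4392) = 1/(259 - 4392) = 1/(-4133) = -1/4133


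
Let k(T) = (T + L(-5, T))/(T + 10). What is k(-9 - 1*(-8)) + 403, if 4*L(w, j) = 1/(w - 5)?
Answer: 145039/360 ≈ 402.89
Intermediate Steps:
L(w, j) = 1/(4*(-5 + w)) (L(w, j) = 1/(4*(w - 5)) = 1/(4*(-5 + w)))
k(T) = (-1/40 + T)/(10 + T) (k(T) = (T + 1/(4*(-5 - 5)))/(T + 10) = (T + (¼)/(-10))/(10 + T) = (T + (¼)*(-⅒))/(10 + T) = (T - 1/40)/(10 + T) = (-1/40 + T)/(10 + T))
k(-9 - 1*(-8)) + 403 = (-1/40 + (-9 - 1*(-8)))/(10 + (-9 - 1*(-8))) + 403 = (-1/40 + (-9 + 8))/(10 + (-9 + 8)) + 403 = (-1/40 - 1)/(10 - 1) + 403 = -41/40/9 + 403 = (⅑)*(-41/40) + 403 = -41/360 + 403 = 145039/360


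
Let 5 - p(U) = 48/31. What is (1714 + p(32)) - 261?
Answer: 45150/31 ≈ 1456.5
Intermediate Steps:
p(U) = 107/31 (p(U) = 5 - 48/31 = 107/31)
(1714 + p(32)) - 261 = (1714 + 107/31) - 261 = 53241/31 - 261 = 45150/31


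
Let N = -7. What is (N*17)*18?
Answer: -2142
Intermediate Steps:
(N*17)*18 = -7*17*18 = -119*18 = -2142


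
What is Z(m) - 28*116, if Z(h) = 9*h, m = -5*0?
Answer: -3248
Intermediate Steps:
m = 0
Z(m) - 28*116 = 9*0 - 28*116 = 0 - 3248 = -3248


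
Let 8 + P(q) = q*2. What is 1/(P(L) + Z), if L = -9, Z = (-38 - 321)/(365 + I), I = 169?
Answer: -534/14243 ≈ -0.037492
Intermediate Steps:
Z = -359/534 (Z = (-38 - 321)/(365 + 169) = -359/534 ≈ -0.67229)
P(q) = -8 + 2*q (P(q) = -8 + q*2 = -8 + 2*q)
1/(P(L) + Z) = 1/((-8 + 2*(-9)) - 359/534) = 1/((-8 - 18) - 359/534) = 1/(-26 - 359/534) = 1/(-14243/534) = -534/14243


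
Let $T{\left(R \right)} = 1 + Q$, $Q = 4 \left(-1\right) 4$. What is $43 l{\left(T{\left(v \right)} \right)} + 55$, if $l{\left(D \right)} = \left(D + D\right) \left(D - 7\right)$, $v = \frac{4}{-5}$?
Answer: $28435$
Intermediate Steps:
$v = - \frac{4}{5}$ ($v = 4 \left(- \frac{1}{5}\right) = - \frac{4}{5} \approx -0.8$)
$Q = -16$ ($Q = \left(-4\right) 4 = -16$)
$T{\left(R \right)} = -15$ ($T{\left(R \right)} = 1 - 16 = -15$)
$l{\left(D \right)} = 2 D \left(-7 + D\right)$
$43 l{\left(T{\left(v \right)} \right)} + 55 = 43 \cdot 2 \left(-15\right) \left(-7 - 15\right) + 55 = 43 \cdot 2 \left(-15\right) \left(-22\right) + 55 = 43 \cdot 660 + 55 = 28380 + 55 = 28435$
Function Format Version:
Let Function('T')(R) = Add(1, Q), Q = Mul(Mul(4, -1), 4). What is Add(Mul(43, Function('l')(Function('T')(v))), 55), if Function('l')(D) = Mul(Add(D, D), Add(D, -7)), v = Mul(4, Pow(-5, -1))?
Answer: 28435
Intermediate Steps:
v = Rational(-4, 5) (v = Mul(4, Rational(-1, 5)) = Rational(-4, 5) ≈ -0.80000)
Q = -16 (Q = Mul(-4, 4) = -16)
Function('T')(R) = -15 (Function('T')(R) = Add(1, -16) = -15)
Function('l')(D) = Mul(2, D, Add(-7, D)) (Function('l')(D) = Mul(Mul(2, D), Add(-7, D)) = Mul(2, D, Add(-7, D)))
Add(Mul(43, Function('l')(Function('T')(v))), 55) = Add(Mul(43, Mul(2, -15, Add(-7, -15))), 55) = Add(Mul(43, Mul(2, -15, -22)), 55) = Add(Mul(43, 660), 55) = Add(28380, 55) = 28435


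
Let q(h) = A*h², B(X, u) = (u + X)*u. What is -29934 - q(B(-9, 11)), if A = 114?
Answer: -85110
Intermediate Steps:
B(X, u) = u*(X + u) (B(X, u) = (X + u)*u = u*(X + u))
q(h) = 114*h²
-29934 - q(B(-9, 11)) = -29934 - 114*(11*(-9 + 11))² = -29934 - 114*(11*2)² = -29934 - 114*22² = -29934 - 114*484 = -29934 - 1*55176 = -29934 - 55176 = -85110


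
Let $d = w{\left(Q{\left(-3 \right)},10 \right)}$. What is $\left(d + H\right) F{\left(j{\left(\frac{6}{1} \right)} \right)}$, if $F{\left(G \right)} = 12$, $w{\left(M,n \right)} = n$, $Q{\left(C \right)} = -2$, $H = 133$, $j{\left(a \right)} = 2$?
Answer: $1716$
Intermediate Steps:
$d = 10$
$\left(d + H\right) F{\left(j{\left(\frac{6}{1} \right)} \right)} = \left(10 + 133\right) 12 = 143 \cdot 12 = 1716$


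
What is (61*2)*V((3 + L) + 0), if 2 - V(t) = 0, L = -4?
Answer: 244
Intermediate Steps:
V(t) = 2 (V(t) = 2 - 1*0 = 2 + 0 = 2)
(61*2)*V((3 + L) + 0) = (61*2)*2 = 122*2 = 244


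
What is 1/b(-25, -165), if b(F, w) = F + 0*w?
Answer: -1/25 ≈ -0.040000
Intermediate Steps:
b(F, w) = F (b(F, w) = F + 0 = F)
1/b(-25, -165) = 1/(-25) = -1/25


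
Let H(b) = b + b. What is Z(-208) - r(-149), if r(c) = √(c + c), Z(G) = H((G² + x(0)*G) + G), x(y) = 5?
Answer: 84032 - I*√298 ≈ 84032.0 - 17.263*I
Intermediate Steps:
H(b) = 2*b
Z(G) = 2*G² + 12*G (Z(G) = 2*((G² + 5*G) + G) = 2*(G² + 6*G) = 2*G² + 12*G)
r(c) = √2*√c (r(c) = √(2*c) = √2*√c)
Z(-208) - r(-149) = 2*(-208)*(6 - 208) - √2*√(-149) = 2*(-208)*(-202) - √2*I*√149 = 84032 - I*√298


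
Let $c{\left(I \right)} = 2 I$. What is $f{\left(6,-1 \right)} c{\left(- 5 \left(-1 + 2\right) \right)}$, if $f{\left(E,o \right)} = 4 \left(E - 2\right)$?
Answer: $-160$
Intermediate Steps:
$f{\left(E,o \right)} = -8 + 4 E$ ($f{\left(E,o \right)} = 4 \left(-2 + E\right) = -8 + 4 E$)
$f{\left(6,-1 \right)} c{\left(- 5 \left(-1 + 2\right) \right)} = \left(-8 + 4 \cdot 6\right) 2 \left(- 5 \left(-1 + 2\right)\right) = \left(-8 + 24\right) 2 \left(\left(-5\right) 1\right) = 16 \cdot 2 \left(-5\right) = 16 \left(-10\right) = -160$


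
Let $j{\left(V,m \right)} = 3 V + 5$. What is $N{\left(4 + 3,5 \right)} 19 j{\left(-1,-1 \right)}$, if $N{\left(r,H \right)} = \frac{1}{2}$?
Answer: $19$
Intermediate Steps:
$N{\left(r,H \right)} = \frac{1}{2}$
$j{\left(V,m \right)} = 5 + 3 V$
$N{\left(4 + 3,5 \right)} 19 j{\left(-1,-1 \right)} = \frac{1}{2} \cdot 19 \left(5 + 3 \left(-1\right)\right) = \frac{19 \left(5 - 3\right)}{2} = \frac{19}{2} \cdot 2 = 19$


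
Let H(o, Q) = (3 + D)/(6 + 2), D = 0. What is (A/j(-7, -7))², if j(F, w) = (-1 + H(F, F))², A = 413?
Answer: 698650624/625 ≈ 1.1178e+6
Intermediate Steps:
H(o, Q) = 3/8 (H(o, Q) = (3 + 0)/(6 + 2) = 3/8)
j(F, w) = 25/64 (j(F, w) = (-1 + 3/8)² = (-5/8)² = 25/64)
(A/j(-7, -7))² = (413/(25/64))² = (413*(64/25))² = (26432/25)² = 698650624/625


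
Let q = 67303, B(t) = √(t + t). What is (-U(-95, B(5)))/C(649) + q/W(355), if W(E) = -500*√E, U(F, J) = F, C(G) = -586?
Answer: -95/586 - 67303*√355/177500 ≈ -7.3063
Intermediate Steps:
B(t) = √2*√t (B(t) = √(2*t) = √2*√t)
(-U(-95, B(5)))/C(649) + q/W(355) = -1*(-95)/(-586) + 67303/((-500*√355)) = 95*(-1/586) + 67303*(-√355/177500) = -95/586 - 67303*√355/177500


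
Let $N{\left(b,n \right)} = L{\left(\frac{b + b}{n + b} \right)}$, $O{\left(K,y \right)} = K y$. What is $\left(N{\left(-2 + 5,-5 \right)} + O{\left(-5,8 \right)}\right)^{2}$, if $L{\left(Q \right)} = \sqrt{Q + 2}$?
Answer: $\left(40 - i\right)^{2} \approx 1599.0 - 80.0 i$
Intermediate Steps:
$L{\left(Q \right)} = \sqrt{2 + Q}$
$N{\left(b,n \right)} = \sqrt{2 + \frac{2 b}{b + n}}$ ($N{\left(b,n \right)} = \sqrt{2 + \frac{b + b}{n + b}} = \sqrt{2 + \frac{2 b}{b + n}}$)
$\left(N{\left(-2 + 5,-5 \right)} + O{\left(-5,8 \right)}\right)^{2} = \left(\sqrt{2} \sqrt{\frac{-5 + 2 \left(-2 + 5\right)}{\left(-2 + 5\right) - 5}} - 40\right)^{2} = \left(\sqrt{2} \sqrt{\frac{-5 + 2 \cdot 3}{3 - 5}} - 40\right)^{2} = \left(\sqrt{2} \sqrt{\frac{-5 + 6}{-2}} - 40\right)^{2} = \left(\sqrt{2} \sqrt{\left(- \frac{1}{2}\right) 1} - 40\right)^{2} = \left(\sqrt{2} \sqrt{- \frac{1}{2}} - 40\right)^{2} = \left(\sqrt{2} \frac{i \sqrt{2}}{2} - 40\right)^{2} = \left(i - 40\right)^{2} = \left(-40 + i\right)^{2}$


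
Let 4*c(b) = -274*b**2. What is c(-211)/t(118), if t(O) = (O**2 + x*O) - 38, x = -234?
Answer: 6099377/27452 ≈ 222.18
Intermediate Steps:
t(O) = -38 + O**2 - 234*O (t(O) = (O**2 - 234*O) - 38 = -38 + O**2 - 234*O)
c(b) = -137*b**2/2 (c(b) = (-274*b**2)/4 = -137*b**2/2)
c(-211)/t(118) = (-137/2*(-211)**2)/(-38 + 118**2 - 234*118) = (-137/2*44521)/(-38 + 13924 - 27612) = -6099377/2/(-13726) = -6099377/2*(-1/13726) = 6099377/27452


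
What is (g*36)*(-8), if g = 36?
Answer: -10368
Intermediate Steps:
(g*36)*(-8) = (36*36)*(-8) = 1296*(-8) = -10368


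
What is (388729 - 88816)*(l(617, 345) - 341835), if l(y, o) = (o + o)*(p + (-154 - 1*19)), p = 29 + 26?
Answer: -126939676815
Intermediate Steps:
p = 55
l(y, o) = -236*o (l(y, o) = (o + o)*(55 + (-154 - 1*19)) = (2*o)*(55 + (-154 - 19)) = (2*o)*(55 - 173) = (2*o)*(-118) = -236*o)
(388729 - 88816)*(l(617, 345) - 341835) = (388729 - 88816)*(-236*345 - 341835) = 299913*(-81420 - 341835) = 299913*(-423255) = -126939676815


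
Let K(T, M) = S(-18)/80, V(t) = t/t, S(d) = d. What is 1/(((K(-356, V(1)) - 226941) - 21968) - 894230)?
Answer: -40/45725569 ≈ -8.7478e-7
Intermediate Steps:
V(t) = 1
K(T, M) = -9/40 (K(T, M) = -18/80 = -18*1/80 = -9/40)
1/(((K(-356, V(1)) - 226941) - 21968) - 894230) = 1/(((-9/40 - 226941) - 21968) - 894230) = 1/((-9077649/40 - 21968) - 894230) = 1/(-9956369/40 - 894230) = 1/(-45725569/40) = -40/45725569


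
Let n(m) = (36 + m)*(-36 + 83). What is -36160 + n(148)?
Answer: -27512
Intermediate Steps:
n(m) = 1692 + 47*m (n(m) = (36 + m)*47 = 1692 + 47*m)
-36160 + n(148) = -36160 + (1692 + 47*148) = -36160 + (1692 + 6956) = -36160 + 8648 = -27512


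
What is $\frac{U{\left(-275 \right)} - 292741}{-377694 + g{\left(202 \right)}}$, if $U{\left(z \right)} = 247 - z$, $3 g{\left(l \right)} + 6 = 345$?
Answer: $\frac{292219}{377581} \approx 0.77392$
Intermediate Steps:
$g{\left(l \right)} = 113$ ($g{\left(l \right)} = -2 + \frac{1}{3} \cdot 345 = -2 + 115 = 113$)
$\frac{U{\left(-275 \right)} - 292741}{-377694 + g{\left(202 \right)}} = \frac{\left(247 - -275\right) - 292741}{-377694 + 113} = \frac{\left(247 + 275\right) - 292741}{-377581} = \left(522 - 292741\right) \left(- \frac{1}{377581}\right) = \left(-292219\right) \left(- \frac{1}{377581}\right) = \frac{292219}{377581}$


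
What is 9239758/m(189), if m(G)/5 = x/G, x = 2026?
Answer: 873157131/5065 ≈ 1.7239e+5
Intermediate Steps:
m(G) = 10130/G (m(G) = 5*(2026/G) = 10130/G)
9239758/m(189) = 9239758/((10130/189)) = 9239758/((10130*(1/189))) = 9239758/(10130/189) = 9239758*(189/10130) = 873157131/5065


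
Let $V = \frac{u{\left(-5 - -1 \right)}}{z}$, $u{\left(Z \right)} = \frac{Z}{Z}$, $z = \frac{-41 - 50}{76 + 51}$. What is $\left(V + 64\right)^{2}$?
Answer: $\frac{32455809}{8281} \approx 3919.3$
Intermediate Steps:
$z = - \frac{91}{127} \approx -0.71654$
$u{\left(Z \right)} = 1$
$V = - \frac{127}{91}$ ($V = 1 \frac{1}{- \frac{91}{127}} = 1 \left(- \frac{127}{91}\right) = - \frac{127}{91} \approx -1.3956$)
$\left(V + 64\right)^{2} = \left(- \frac{127}{91} + 64\right)^{2} = \left(\frac{5697}{91}\right)^{2} = \frac{32455809}{8281}$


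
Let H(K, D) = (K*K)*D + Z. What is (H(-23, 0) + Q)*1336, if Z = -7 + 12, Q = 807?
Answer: 1084832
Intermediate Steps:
Z = 5
H(K, D) = 5 + D*K² (H(K, D) = (K*K)*D + 5 = K²*D + 5 = D*K² + 5 = 5 + D*K²)
(H(-23, 0) + Q)*1336 = ((5 + 0*(-23)²) + 807)*1336 = ((5 + 0*529) + 807)*1336 = ((5 + 0) + 807)*1336 = (5 + 807)*1336 = 812*1336 = 1084832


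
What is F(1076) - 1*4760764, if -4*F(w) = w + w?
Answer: -4761302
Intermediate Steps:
F(w) = -w/2 (F(w) = -(w + w)/4 = -w/2)
F(1076) - 1*4760764 = -½*1076 - 1*4760764 = -538 - 4760764 = -4761302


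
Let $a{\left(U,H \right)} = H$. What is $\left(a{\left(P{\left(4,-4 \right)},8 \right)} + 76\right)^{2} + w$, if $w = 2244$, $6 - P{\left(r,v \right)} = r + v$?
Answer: $9300$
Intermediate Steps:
$P{\left(r,v \right)} = 6 - r - v$ ($P{\left(r,v \right)} = 6 - \left(r + v\right) = 6 - r - v$)
$\left(a{\left(P{\left(4,-4 \right)},8 \right)} + 76\right)^{2} + w = \left(8 + 76\right)^{2} + 2244 = 84^{2} + 2244 = 7056 + 2244 = 9300$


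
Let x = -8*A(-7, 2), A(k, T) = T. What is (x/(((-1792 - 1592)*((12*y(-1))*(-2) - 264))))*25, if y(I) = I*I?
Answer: -25/60912 ≈ -0.00041043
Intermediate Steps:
y(I) = I²
x = -16 (x = -8*2 = -16)
(x/(((-1792 - 1592)*((12*y(-1))*(-2) - 264))))*25 = -16*1/((-1792 - 1592)*((12*(-1)²)*(-2) - 264))*25 = -16*(-1/(3384*((12*1)*(-2) - 264)))*25 = -16*(-1/(3384*(12*(-2) - 264)))*25 = -16*(-1/(3384*(-24 - 264)))*25 = -16/((-3384*(-288)))*25 = -16/974592*25 = -16*1/974592*25 = -1/60912*25 = -25/60912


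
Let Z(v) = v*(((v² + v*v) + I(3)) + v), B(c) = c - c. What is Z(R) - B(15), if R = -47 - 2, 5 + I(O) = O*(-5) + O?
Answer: -232064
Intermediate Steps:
I(O) = -5 - 4*O (I(O) = -5 + (O*(-5) + O) = -5 + (-5*O + O) = -5 - 4*O)
B(c) = 0
R = -49
Z(v) = v*(-17 + v + 2*v²) (Z(v) = v*(((v² + v*v) + (-5 - 4*3)) + v) = v*(((v² + v²) + (-5 - 12)) + v) = v*((2*v² - 17) + v) = v*((-17 + 2*v²) + v) = v*(-17 + v + 2*v²))
Z(R) - B(15) = -49*(-17 - 49 + 2*(-49)²) - 1*0 = -49*(-17 - 49 + 2*2401) + 0 = -49*(-17 - 49 + 4802) + 0 = -49*4736 + 0 = -232064 + 0 = -232064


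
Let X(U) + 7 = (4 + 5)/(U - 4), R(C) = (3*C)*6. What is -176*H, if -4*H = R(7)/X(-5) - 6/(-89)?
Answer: -61413/89 ≈ -690.03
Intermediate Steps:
R(C) = 18*C
X(U) = -7 + 9/(-4 + U) (X(U) = -7 + (4 + 5)/(U - 4) = -7 + 9/(-4 + U))
H = 5583/1424 (H = -((18*7)/(((37 - 7*(-5))/(-4 - 5))) - 6/(-89))/4 = -(126/(((37 + 35)/(-9))) - 6*(-1/89))/4 = -(126/((-1/9*72)) + 6/89)/4 = -(126/(-8) + 6/89)/4 = -(126*(-1/8) + 6/89)/4 = -(-63/4 + 6/89)/4 = -1/4*(-5583/356) = 5583/1424 ≈ 3.9206)
-176*H = -176*5583/1424 = -61413/89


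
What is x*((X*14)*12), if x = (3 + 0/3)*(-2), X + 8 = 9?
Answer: -1008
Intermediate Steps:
X = 1 (X = -8 + 9 = 1)
x = -6 (x = (3 + 0*(⅓))*(-2) = (3 + 0)*(-2) = 3*(-2) = -6)
x*((X*14)*12) = -6*1*14*12 = -84*12 = -6*168 = -1008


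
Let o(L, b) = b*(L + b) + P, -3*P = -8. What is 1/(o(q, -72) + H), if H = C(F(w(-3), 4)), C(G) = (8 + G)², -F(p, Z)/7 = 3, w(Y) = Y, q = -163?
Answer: 3/51275 ≈ 5.8508e-5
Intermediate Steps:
P = 8/3 (P = -⅓*(-8) = 8/3 ≈ 2.6667)
F(p, Z) = -21 (F(p, Z) = -7*3 = -21)
H = 169 (H = (8 - 21)² = (-13)² = 169)
o(L, b) = 8/3 + b*(L + b) (o(L, b) = b*(L + b) + 8/3 = 8/3 + b*(L + b))
1/(o(q, -72) + H) = 1/((8/3 + (-72)² - 163*(-72)) + 169) = 1/((8/3 + 5184 + 11736) + 169) = 1/(50768/3 + 169) = 1/(51275/3) = 3/51275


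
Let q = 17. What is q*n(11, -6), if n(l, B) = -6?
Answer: -102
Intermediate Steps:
q*n(11, -6) = 17*(-6) = -102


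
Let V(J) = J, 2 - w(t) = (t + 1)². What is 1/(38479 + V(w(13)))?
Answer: 1/38285 ≈ 2.6120e-5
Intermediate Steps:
w(t) = 2 - (1 + t)² (w(t) = 2 - (t + 1)² = 2 - (1 + t)²)
1/(38479 + V(w(13))) = 1/(38479 + (2 - (1 + 13)²)) = 1/(38479 + (2 - 1*14²)) = 1/(38479 + (2 - 1*196)) = 1/(38479 + (2 - 196)) = 1/(38479 - 194) = 1/38285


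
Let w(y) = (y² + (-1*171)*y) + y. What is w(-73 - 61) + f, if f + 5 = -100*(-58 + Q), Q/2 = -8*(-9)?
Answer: 32131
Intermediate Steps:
Q = 144 (Q = 2*(-8*(-9)) = 2*72 = 144)
f = -8605 (f = -5 - 100*(-58 + 144) = -5 - 100*86 = -5 - 8600 = -8605)
w(y) = y² - 170*y (w(y) = (y² - 171*y) + y = y² - 170*y)
w(-73 - 61) + f = (-73 - 61)*(-170 + (-73 - 61)) - 8605 = -134*(-170 - 134) - 8605 = -134*(-304) - 8605 = 40736 - 8605 = 32131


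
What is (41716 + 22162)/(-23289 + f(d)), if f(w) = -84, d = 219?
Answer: -63878/23373 ≈ -2.7330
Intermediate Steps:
(41716 + 22162)/(-23289 + f(d)) = (41716 + 22162)/(-23289 - 84) = 63878/(-23373) = 63878*(-1/23373) = -63878/23373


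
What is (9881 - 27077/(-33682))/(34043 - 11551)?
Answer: 332838919/757575544 ≈ 0.43935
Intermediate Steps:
(9881 - 27077/(-33682))/(34043 - 11551) = (9881 - 27077*(-1/33682))/22492 = (9881 + 27077/33682)*(1/22492) = (332838919/33682)*(1/22492) = 332838919/757575544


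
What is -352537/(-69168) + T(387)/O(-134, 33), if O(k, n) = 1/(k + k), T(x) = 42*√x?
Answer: 352537/69168 - 33768*√43 ≈ -2.2143e+5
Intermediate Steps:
O(k, n) = 1/(2*k)
-352537/(-69168) + T(387)/O(-134, 33) = -352537/(-69168) + (42*√387)/(((½)/(-134))) = -352537*(-1/69168) + (42*(3*√43))/(((½)*(-1/134))) = 352537/69168 + (126*√43)/(-1/268) = 352537/69168 + (126*√43)*(-268) = 352537/69168 - 33768*√43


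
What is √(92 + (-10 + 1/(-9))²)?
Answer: √15733/9 ≈ 13.937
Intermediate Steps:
√(92 + (-10 + 1/(-9))²) = √(92 + (-10 - ⅑)²) = √(92 + (-91/9)²) = √(92 + 8281/81) = √(15733/81) = √15733/9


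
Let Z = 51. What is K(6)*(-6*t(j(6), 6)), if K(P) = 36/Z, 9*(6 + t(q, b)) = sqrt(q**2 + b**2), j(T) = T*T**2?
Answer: 432/17 - 48*sqrt(1297)/17 ≈ -76.275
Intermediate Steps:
j(T) = T**3
t(q, b) = -6 + sqrt(b**2 + q**2)/9 (t(q, b) = -6 + sqrt(q**2 + b**2)/9 = -6 + sqrt(b**2 + q**2)/9)
K(P) = 12/17 (K(P) = 36/51 = 36*(1/51) = 12/17)
K(6)*(-6*t(j(6), 6)) = 12*(-6*(-6 + sqrt(6**2 + (6**3)**2)/9))/17 = 12*(-6*(-6 + sqrt(36 + 216**2)/9))/17 = 12*(-6*(-6 + sqrt(36 + 46656)/9))/17 = 12*(-6*(-6 + sqrt(46692)/9))/17 = 12*(-6*(-6 + (6*sqrt(1297))/9))/17 = 12*(-6*(-6 + 2*sqrt(1297)/3))/17 = 12*(36 - 4*sqrt(1297))/17 = 432/17 - 48*sqrt(1297)/17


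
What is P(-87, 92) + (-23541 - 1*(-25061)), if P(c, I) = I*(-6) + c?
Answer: 881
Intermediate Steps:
P(c, I) = c - 6*I (P(c, I) = -6*I + c = c - 6*I)
P(-87, 92) + (-23541 - 1*(-25061)) = (-87 - 6*92) + (-23541 - 1*(-25061)) = (-87 - 552) + (-23541 + 25061) = -639 + 1520 = 881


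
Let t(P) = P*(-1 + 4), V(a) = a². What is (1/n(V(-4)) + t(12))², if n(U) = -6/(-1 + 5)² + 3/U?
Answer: 8464/9 ≈ 940.44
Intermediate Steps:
n(U) = -3/8 + 3/U (n(U) = -6/(4²) + 3/U = -6/16 + 3/U = -6*1/16 + 3/U = -3/8 + 3/U)
t(P) = 3*P (t(P) = P*3 = 3*P)
(1/n(V(-4)) + t(12))² = (1/(-3/8 + 3/((-4)²)) + 3*12)² = (1/(-3/8 + 3/16) + 36)² = (1/(-3/16) + 36)² = (-16/3 + 36)² = (92/3)² = 8464/9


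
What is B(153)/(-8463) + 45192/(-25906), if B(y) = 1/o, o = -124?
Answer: -23712500599/13593033636 ≈ -1.7445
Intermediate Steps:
B(y) = -1/124 (B(y) = 1/(-124) = -1/124)
B(153)/(-8463) + 45192/(-25906) = -1/124/(-8463) + 45192/(-25906) = -1/124*(-1/8463) + 45192*(-1/25906) = 1/1049412 - 22596/12953 = -23712500599/13593033636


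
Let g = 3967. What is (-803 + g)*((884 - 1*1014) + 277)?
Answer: 465108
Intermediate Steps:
(-803 + g)*((884 - 1*1014) + 277) = (-803 + 3967)*((884 - 1*1014) + 277) = 3164*((884 - 1014) + 277) = 3164*(-130 + 277) = 3164*147 = 465108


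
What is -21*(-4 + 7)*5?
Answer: -315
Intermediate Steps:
-21*(-4 + 7)*5 = -21*3*5 = -63*5 = -315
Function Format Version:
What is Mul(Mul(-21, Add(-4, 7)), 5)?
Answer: -315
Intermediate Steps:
Mul(Mul(-21, Add(-4, 7)), 5) = Mul(Mul(-21, 3), 5) = Mul(-63, 5) = -315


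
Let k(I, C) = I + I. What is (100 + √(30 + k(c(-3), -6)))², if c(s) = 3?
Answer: 11236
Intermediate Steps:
k(I, C) = 2*I
(100 + √(30 + k(c(-3), -6)))² = (100 + √(30 + 2*3))² = (100 + √(30 + 6))² = (100 + √36)² = (100 + 6)² = 106² = 11236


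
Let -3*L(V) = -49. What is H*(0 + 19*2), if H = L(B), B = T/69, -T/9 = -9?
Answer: 1862/3 ≈ 620.67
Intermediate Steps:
T = 81 (T = -9*(-9) = 81)
B = 27/23 (B = 81/69 = 81*(1/69) = 27/23 ≈ 1.1739)
L(V) = 49/3 (L(V) = -⅓*(-49) = 49/3)
H = 49/3 ≈ 16.333
H*(0 + 19*2) = 49*(0 + 19*2)/3 = 49*(0 + 38)/3 = (49/3)*38 = 1862/3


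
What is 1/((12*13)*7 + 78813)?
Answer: 1/79905 ≈ 1.2515e-5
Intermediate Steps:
1/((12*13)*7 + 78813) = 1/(156*7 + 78813) = 1/(1092 + 78813) = 1/79905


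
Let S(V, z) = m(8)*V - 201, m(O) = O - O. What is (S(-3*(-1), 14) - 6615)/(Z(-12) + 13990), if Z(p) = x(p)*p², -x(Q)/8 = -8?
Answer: -3408/11603 ≈ -0.29372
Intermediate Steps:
x(Q) = 64 (x(Q) = -8*(-8) = 64)
m(O) = 0
Z(p) = 64*p²
S(V, z) = -201 (S(V, z) = 0*V - 201 = 0 - 201 = -201)
(S(-3*(-1), 14) - 6615)/(Z(-12) + 13990) = (-201 - 6615)/(64*(-12)² + 13990) = -6816/(64*144 + 13990) = -6816/(9216 + 13990) = -6816/23206 = -6816*1/23206 = -3408/11603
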